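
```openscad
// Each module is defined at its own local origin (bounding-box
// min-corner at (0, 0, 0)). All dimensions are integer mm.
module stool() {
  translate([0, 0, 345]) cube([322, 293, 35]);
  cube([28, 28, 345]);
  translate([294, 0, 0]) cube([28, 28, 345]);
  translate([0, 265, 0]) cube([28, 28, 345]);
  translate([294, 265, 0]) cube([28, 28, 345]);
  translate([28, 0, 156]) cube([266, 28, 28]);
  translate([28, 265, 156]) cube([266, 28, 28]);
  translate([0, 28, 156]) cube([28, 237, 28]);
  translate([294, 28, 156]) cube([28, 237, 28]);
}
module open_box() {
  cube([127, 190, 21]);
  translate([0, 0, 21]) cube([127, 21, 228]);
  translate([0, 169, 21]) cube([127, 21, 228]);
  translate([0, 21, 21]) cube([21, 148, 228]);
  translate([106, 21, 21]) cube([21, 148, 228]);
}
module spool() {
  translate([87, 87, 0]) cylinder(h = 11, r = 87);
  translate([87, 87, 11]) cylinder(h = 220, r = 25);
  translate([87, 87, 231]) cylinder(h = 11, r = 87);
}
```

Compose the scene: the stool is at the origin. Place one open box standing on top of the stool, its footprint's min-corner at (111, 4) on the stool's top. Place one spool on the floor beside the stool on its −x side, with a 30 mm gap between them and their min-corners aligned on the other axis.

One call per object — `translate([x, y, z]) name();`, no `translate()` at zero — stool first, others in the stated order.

stool();
translate([111, 4, 380]) open_box();
translate([-204, 0, 0]) spool();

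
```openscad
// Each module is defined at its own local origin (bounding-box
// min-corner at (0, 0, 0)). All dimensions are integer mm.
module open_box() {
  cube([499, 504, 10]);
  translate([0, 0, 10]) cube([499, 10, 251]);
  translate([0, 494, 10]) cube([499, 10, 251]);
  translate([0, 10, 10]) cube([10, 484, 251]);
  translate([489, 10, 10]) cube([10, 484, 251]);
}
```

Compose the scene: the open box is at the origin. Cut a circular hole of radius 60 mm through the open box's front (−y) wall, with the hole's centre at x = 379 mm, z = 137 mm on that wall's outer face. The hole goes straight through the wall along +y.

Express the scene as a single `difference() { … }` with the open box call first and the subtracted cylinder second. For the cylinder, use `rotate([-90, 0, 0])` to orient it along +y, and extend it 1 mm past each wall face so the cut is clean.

difference() {
  open_box();
  translate([379, -1, 137]) rotate([-90, 0, 0]) cylinder(h = 12, r = 60);
}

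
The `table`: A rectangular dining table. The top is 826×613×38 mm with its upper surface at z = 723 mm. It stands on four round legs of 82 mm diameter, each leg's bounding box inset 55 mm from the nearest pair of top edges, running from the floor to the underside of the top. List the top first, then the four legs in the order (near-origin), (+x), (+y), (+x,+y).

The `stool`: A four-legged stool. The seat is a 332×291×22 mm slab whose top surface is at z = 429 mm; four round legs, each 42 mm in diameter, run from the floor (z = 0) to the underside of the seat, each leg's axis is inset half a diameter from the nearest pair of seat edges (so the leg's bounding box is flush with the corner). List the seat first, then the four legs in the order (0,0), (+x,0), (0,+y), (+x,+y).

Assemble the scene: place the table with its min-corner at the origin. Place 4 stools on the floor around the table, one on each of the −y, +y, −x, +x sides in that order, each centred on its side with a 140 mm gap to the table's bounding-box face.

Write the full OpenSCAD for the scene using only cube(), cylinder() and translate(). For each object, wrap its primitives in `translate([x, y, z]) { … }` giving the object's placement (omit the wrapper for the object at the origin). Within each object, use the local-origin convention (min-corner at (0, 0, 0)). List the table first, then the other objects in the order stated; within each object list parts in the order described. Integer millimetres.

translate([0, 0, 685]) cube([826, 613, 38]);
translate([96, 96, 0]) cylinder(h = 685, r = 41);
translate([730, 96, 0]) cylinder(h = 685, r = 41);
translate([96, 517, 0]) cylinder(h = 685, r = 41);
translate([730, 517, 0]) cylinder(h = 685, r = 41);
translate([247, -431, 0]) {
  translate([0, 0, 407]) cube([332, 291, 22]);
  translate([21, 21, 0]) cylinder(h = 407, r = 21);
  translate([311, 21, 0]) cylinder(h = 407, r = 21);
  translate([21, 270, 0]) cylinder(h = 407, r = 21);
  translate([311, 270, 0]) cylinder(h = 407, r = 21);
}
translate([247, 753, 0]) {
  translate([0, 0, 407]) cube([332, 291, 22]);
  translate([21, 21, 0]) cylinder(h = 407, r = 21);
  translate([311, 21, 0]) cylinder(h = 407, r = 21);
  translate([21, 270, 0]) cylinder(h = 407, r = 21);
  translate([311, 270, 0]) cylinder(h = 407, r = 21);
}
translate([-472, 161, 0]) {
  translate([0, 0, 407]) cube([332, 291, 22]);
  translate([21, 21, 0]) cylinder(h = 407, r = 21);
  translate([311, 21, 0]) cylinder(h = 407, r = 21);
  translate([21, 270, 0]) cylinder(h = 407, r = 21);
  translate([311, 270, 0]) cylinder(h = 407, r = 21);
}
translate([966, 161, 0]) {
  translate([0, 0, 407]) cube([332, 291, 22]);
  translate([21, 21, 0]) cylinder(h = 407, r = 21);
  translate([311, 21, 0]) cylinder(h = 407, r = 21);
  translate([21, 270, 0]) cylinder(h = 407, r = 21);
  translate([311, 270, 0]) cylinder(h = 407, r = 21);
}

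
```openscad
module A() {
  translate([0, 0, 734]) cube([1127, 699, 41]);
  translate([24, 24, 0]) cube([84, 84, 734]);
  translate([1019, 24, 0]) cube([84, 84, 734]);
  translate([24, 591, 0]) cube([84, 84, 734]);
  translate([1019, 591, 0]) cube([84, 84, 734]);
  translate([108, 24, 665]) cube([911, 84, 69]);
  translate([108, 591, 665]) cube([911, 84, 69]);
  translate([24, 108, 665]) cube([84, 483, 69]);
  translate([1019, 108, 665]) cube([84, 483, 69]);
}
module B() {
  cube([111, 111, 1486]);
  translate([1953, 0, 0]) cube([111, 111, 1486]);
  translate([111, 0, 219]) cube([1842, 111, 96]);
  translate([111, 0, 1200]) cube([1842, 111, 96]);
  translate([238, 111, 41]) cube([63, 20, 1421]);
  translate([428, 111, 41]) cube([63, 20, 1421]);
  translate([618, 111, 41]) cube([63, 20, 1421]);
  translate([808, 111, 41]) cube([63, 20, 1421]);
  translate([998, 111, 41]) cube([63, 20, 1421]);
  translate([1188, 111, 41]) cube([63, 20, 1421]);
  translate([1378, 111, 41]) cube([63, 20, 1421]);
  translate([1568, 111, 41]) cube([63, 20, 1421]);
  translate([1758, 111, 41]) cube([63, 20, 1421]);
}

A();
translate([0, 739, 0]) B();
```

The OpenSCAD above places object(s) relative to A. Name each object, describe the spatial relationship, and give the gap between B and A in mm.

The fence section's nearest face is 40 mm from the table's +y face.

A is a table. B is a fence section. The fence section is on the floor beside the table on its +y side. The gap between the fence section and the table is 40 mm.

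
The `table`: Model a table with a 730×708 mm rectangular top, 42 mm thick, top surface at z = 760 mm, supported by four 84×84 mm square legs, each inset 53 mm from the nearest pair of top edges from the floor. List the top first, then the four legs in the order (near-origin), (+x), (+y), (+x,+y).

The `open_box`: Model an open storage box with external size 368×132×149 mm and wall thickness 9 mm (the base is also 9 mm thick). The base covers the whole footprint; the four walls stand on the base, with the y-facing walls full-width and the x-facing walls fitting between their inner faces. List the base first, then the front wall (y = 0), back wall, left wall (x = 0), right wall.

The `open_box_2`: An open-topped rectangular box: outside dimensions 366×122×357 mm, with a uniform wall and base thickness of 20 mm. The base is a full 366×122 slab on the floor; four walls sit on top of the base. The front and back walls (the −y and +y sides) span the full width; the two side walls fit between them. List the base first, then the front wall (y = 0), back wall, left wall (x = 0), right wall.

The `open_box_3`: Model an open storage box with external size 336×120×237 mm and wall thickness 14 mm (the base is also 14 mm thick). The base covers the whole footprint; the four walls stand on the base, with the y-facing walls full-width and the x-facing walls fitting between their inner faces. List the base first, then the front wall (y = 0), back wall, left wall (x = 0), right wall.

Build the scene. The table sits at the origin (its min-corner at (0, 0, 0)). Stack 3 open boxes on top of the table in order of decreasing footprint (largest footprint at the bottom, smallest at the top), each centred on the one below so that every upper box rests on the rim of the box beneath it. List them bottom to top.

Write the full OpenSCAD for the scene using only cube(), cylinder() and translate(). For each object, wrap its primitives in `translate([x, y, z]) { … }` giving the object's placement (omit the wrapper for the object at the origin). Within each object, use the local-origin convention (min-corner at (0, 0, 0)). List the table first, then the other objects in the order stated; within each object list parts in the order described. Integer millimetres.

translate([0, 0, 718]) cube([730, 708, 42]);
translate([53, 53, 0]) cube([84, 84, 718]);
translate([593, 53, 0]) cube([84, 84, 718]);
translate([53, 571, 0]) cube([84, 84, 718]);
translate([593, 571, 0]) cube([84, 84, 718]);
translate([181, 288, 760]) {
  cube([368, 132, 9]);
  translate([0, 0, 9]) cube([368, 9, 140]);
  translate([0, 123, 9]) cube([368, 9, 140]);
  translate([0, 9, 9]) cube([9, 114, 140]);
  translate([359, 9, 9]) cube([9, 114, 140]);
}
translate([182, 293, 909]) {
  cube([366, 122, 20]);
  translate([0, 0, 20]) cube([366, 20, 337]);
  translate([0, 102, 20]) cube([366, 20, 337]);
  translate([0, 20, 20]) cube([20, 82, 337]);
  translate([346, 20, 20]) cube([20, 82, 337]);
}
translate([197, 294, 1266]) {
  cube([336, 120, 14]);
  translate([0, 0, 14]) cube([336, 14, 223]);
  translate([0, 106, 14]) cube([336, 14, 223]);
  translate([0, 14, 14]) cube([14, 92, 223]);
  translate([322, 14, 14]) cube([14, 92, 223]);
}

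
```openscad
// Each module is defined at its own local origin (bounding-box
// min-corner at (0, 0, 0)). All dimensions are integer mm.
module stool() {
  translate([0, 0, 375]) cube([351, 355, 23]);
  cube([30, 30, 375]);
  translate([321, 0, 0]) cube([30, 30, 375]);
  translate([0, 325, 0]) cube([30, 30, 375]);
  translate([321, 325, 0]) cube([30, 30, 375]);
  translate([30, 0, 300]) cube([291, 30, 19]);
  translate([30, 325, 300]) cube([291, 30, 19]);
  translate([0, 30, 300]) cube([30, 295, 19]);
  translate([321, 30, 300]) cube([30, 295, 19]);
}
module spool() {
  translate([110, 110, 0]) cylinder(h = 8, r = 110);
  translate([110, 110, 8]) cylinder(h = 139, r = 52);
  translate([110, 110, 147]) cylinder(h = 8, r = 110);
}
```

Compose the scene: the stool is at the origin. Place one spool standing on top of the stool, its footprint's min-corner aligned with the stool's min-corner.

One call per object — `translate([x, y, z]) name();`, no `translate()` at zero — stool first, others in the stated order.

stool();
translate([0, 0, 398]) spool();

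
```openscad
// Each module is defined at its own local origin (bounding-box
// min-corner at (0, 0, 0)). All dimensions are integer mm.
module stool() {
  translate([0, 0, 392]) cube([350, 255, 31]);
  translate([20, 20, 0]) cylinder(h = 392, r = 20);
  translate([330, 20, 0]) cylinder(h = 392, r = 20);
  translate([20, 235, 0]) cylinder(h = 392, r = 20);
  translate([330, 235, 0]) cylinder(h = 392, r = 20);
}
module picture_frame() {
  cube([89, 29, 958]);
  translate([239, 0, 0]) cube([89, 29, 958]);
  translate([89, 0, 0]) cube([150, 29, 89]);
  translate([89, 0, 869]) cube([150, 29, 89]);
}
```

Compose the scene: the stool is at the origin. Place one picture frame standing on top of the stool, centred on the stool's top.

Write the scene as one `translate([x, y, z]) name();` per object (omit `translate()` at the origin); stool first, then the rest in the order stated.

stool();
translate([11, 113, 423]) picture_frame();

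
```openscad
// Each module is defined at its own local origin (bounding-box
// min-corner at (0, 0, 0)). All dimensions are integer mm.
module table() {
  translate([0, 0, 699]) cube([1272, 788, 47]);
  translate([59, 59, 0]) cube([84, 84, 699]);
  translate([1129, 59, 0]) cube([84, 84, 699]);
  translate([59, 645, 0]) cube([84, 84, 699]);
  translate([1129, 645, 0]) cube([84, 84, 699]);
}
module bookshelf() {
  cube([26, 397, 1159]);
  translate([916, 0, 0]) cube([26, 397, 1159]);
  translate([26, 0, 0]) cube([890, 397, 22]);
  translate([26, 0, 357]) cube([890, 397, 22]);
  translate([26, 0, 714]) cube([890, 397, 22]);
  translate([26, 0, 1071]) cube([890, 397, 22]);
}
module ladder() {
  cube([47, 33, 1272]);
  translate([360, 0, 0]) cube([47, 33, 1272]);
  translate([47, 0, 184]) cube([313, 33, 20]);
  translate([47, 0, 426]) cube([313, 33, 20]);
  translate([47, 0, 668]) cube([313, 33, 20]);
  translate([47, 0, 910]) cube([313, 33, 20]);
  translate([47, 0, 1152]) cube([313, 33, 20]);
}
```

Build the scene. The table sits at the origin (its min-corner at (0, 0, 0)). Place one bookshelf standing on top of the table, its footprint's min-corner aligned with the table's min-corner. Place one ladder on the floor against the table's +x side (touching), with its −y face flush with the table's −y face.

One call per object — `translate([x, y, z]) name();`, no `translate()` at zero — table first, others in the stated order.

table();
translate([0, 0, 746]) bookshelf();
translate([1272, 0, 0]) ladder();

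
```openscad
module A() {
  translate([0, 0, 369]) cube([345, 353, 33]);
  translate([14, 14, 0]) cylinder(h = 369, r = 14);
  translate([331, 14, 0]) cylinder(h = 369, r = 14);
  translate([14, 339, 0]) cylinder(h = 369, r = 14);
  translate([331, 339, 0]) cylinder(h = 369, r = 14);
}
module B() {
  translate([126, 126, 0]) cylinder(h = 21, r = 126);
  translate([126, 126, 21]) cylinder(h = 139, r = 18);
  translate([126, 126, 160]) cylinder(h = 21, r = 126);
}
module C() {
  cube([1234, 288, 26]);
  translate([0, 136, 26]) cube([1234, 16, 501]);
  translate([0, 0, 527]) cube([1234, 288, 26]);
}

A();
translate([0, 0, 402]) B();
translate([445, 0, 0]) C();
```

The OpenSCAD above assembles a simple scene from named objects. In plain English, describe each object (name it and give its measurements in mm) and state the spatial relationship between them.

A is a simple wooden stool: a rectangular seat 345 mm (x) by 353 mm (y), 33 mm thick, top face at z = 402 mm, on four round legs, each 28 mm in diameter. The legs rest on z = 0, each leg's axis is inset half a diameter from the nearest pair of seat edges (so the leg's bounding box is flush with the corner).

B is a spool: two coaxial disc flanges of radius 126 mm and thickness 21 mm, joined by a core cylinder of radius 18 mm and height 139 mm. The lower flange rests on z = 0 and the three cylinders share a vertical axis.

C is an I-beam lying along x, 1234 mm long. Overall section height 553 mm. Two flanges 288 mm wide (y) and 26 mm thick, one on the floor and one at the top; a web 16 mm thick runs between them, centred on the flange width.

The spool is on top of the stool. The I-beam is on the floor beside the stool on its +x side.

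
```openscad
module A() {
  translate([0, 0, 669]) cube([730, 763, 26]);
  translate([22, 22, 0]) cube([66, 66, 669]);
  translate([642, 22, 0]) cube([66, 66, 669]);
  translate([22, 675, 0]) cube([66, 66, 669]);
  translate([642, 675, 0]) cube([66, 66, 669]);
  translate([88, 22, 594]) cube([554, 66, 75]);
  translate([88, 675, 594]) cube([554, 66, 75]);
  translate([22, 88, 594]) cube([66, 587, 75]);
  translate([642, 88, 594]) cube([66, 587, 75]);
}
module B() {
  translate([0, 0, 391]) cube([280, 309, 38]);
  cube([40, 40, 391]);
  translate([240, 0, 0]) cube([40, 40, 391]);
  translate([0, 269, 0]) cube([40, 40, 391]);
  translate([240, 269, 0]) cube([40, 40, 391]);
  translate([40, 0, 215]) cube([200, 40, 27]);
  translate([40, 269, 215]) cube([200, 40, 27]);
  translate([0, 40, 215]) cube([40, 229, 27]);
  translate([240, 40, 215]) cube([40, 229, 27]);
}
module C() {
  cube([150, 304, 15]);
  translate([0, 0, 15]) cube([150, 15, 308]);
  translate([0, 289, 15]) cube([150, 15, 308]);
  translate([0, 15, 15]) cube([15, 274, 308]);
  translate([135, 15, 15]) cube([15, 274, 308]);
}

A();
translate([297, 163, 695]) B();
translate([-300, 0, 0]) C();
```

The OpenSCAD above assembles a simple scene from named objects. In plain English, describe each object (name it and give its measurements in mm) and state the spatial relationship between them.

A is a table with a 730×763 mm rectangular top, 26 mm thick, top surface at z = 695 mm, supported by four 66×66 mm square legs, each inset 22 mm from the nearest pair of top edges, running from the floor. Four apron rails, 66 mm thick and 75 mm tall, run between adjacent legs with their top edges flush with the underside of the top and their outer faces flush with the legs' outer faces.

B is a four-legged stool. The seat is 280×309 mm, 38 mm thick, top at z = 429 mm. It stands on four square legs, each 40×40 mm in cross-section, from z = 0 to the seat underside, each flush with a corner of the seat. Four stretchers, 40 mm wide and 27 mm tall, connect adjacent legs with their undersides at z = 215 mm, each running between the inner faces of the legs it joins and aligned with the legs' outer faces on the other axis.

C is an open-topped rectangular box: outside dimensions 150×304×323 mm, with a uniform wall and base thickness of 15 mm. The base is a full 150×304 slab on the floor; four walls sit on top of the base. The front and back walls (the −y and +y sides) span the full width; the two side walls fit between them.

The stool is on top of the table. The open box is on the floor beside the table on its −x side.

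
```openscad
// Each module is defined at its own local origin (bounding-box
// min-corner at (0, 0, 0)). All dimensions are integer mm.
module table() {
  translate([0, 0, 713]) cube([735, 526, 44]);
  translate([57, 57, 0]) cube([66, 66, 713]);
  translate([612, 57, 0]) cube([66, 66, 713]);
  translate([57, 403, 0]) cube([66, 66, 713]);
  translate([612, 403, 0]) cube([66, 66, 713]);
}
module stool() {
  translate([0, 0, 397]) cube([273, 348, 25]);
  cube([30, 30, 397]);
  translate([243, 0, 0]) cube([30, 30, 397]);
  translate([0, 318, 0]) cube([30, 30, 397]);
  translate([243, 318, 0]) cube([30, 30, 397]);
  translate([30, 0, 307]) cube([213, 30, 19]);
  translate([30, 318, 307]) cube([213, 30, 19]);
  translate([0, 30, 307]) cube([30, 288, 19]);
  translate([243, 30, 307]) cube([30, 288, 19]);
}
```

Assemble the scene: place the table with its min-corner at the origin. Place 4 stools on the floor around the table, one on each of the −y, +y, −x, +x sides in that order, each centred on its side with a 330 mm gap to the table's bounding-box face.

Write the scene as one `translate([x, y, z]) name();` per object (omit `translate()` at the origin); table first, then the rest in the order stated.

table();
translate([231, -678, 0]) stool();
translate([231, 856, 0]) stool();
translate([-603, 89, 0]) stool();
translate([1065, 89, 0]) stool();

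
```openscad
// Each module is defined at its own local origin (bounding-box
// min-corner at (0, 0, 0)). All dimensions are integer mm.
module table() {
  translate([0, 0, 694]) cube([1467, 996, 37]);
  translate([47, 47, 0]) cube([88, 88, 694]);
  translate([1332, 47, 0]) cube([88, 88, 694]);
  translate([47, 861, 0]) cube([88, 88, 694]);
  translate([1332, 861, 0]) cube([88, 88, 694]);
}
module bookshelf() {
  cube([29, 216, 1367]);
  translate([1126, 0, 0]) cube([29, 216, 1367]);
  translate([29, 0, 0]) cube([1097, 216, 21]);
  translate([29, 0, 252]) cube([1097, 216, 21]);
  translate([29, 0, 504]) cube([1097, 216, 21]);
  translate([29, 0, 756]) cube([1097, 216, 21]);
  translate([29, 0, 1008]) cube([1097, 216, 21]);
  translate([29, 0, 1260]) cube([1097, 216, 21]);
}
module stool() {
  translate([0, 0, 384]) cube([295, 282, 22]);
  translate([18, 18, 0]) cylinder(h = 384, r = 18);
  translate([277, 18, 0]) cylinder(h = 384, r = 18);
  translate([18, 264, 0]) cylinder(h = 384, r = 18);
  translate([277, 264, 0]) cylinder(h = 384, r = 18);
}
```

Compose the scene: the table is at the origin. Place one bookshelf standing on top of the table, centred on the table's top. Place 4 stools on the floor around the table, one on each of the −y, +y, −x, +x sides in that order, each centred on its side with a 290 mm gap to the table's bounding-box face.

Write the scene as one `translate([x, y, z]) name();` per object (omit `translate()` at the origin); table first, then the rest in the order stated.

table();
translate([156, 390, 731]) bookshelf();
translate([586, -572, 0]) stool();
translate([586, 1286, 0]) stool();
translate([-585, 357, 0]) stool();
translate([1757, 357, 0]) stool();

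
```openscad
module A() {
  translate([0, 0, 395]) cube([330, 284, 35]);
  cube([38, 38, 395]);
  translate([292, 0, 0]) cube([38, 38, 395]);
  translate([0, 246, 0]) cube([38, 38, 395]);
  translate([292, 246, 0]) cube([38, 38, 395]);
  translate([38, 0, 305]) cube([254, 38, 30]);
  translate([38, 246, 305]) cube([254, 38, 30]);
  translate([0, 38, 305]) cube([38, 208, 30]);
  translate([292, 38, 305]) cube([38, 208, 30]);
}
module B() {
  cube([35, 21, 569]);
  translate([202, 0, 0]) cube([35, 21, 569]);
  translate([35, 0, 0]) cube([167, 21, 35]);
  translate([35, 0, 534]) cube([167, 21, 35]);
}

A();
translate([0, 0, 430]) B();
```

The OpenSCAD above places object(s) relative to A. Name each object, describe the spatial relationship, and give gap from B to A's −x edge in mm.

The picture frame's min-x is at 0; the stool's min-x is 0; gap = 0 mm.

A is a stool. B is a picture frame. The picture frame is on top of the stool. The gap from the picture frame to the stool's −x edge is 0 mm.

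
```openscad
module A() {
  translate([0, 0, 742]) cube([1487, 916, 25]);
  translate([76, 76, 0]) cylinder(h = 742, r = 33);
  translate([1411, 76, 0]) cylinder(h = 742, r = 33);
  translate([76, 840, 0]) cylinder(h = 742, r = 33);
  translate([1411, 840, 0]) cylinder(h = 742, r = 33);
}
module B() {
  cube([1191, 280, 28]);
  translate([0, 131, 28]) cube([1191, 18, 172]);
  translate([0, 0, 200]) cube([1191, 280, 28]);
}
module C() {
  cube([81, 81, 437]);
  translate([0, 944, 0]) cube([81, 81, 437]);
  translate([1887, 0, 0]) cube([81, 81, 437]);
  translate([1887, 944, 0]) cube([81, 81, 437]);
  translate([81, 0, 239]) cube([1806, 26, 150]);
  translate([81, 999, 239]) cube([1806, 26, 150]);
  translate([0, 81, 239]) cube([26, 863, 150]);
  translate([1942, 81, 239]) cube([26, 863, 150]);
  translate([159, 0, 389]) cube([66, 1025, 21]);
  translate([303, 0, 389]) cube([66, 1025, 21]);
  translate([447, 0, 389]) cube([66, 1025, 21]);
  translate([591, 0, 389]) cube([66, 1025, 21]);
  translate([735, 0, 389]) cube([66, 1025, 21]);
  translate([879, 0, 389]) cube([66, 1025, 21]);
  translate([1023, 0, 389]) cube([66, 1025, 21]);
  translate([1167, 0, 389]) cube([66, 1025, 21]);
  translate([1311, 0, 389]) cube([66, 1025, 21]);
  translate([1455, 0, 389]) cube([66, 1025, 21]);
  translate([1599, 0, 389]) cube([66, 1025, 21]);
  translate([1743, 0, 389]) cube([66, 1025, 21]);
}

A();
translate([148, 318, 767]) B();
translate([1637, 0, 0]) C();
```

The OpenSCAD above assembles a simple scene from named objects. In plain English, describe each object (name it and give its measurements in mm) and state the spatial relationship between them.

A is a table with a 1487×916 mm rectangular top, 25 mm thick, top surface at z = 767 mm, supported by four round legs of 66 mm diameter, each leg's bounding box inset 43 mm from the nearest pair of top edges, running from the floor.

B is an I-beam lying along x, 1191 mm long. Overall section height 228 mm. Two flanges 280 mm wide (y) and 28 mm thick, one on the floor and one at the top; a web 18 mm thick runs between them, centred on the flange width.

C is a bed frame 1968 mm long (x) by 1025 mm wide (y). Four 81×81 mm corner posts, 437 mm tall, at the corners of the footprint. Four rails of 26 mm thickness and 150 mm height run between adjacent posts with their undersides at z = 239 mm, their outer faces flush with the outside of the frame (the two x-running rails run between the posts' inner faces; the two y-running rails run between the posts' inner faces). 12 slats, each 66 mm wide (x) and 21 mm thick, lie across the top of the two x-running rails, running the full 1025 mm width of the frame in y; the slats are evenly spaced along x between the inner faces of the end posts with equal gaps (rounded down to the nearest mm) at the −x end and between each pair — any rounding remainder accumulates at the +x end.

The I-beam is on top of the table, centred. The bed frame is on the floor beside the table on its +x side.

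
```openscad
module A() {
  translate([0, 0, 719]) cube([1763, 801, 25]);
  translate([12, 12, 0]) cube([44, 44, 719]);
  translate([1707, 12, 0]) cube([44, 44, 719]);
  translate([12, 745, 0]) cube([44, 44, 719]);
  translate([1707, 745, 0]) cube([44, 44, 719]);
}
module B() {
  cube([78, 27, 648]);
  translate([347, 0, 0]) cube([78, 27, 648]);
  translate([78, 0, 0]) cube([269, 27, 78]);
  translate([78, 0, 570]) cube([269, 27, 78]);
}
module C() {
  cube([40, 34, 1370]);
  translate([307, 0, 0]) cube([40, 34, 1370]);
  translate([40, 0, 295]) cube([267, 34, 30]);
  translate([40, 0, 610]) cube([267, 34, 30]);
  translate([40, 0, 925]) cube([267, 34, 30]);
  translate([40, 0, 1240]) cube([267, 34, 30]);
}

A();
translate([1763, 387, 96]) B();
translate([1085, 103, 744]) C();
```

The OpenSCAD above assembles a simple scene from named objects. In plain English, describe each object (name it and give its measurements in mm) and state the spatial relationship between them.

A is a table: top 1763 mm (x) × 801 mm (y), 25 mm thick, upper face at z = 744 mm, on four 44×44 mm square legs, each inset 12 mm from the nearest pair of top edges, running from z = 0 to the bottom of the top.

B is a picture frame with a 269×492 mm rectangular opening (x by z) and a uniform 78 mm border on every side. Frame depth is 27 mm along y. It is built from two vertical stiles running the full outside height and two horizontal rails spanning the gap between the stiles.

C is a wooden ladder with two side rails of 40×34 mm section and 1370 mm height, set 347 mm apart overall. Between them run 4 rectangular rungs (34 mm deep, 30 mm thick), front faces flush with the rails' −y face. The bottom of the first rung is 295 mm above the floor and each subsequent rung is 315 mm higher than the one below.

The picture frame is beside the table with their tops flush at z = 744. The ladder is on top of the table.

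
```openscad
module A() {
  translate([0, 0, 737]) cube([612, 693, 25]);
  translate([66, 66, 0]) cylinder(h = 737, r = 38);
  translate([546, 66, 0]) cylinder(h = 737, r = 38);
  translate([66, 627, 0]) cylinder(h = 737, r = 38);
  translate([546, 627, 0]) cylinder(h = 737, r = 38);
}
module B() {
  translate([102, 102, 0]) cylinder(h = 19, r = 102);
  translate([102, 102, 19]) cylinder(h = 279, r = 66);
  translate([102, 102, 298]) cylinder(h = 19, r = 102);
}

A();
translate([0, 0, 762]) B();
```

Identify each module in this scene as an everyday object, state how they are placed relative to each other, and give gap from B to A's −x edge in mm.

The spool's min-x is at 0; the table's min-x is 0; gap = 0 mm.

A is a table. B is a spool. The spool is on top of the table. The gap from the spool to the table's −x edge is 0 mm.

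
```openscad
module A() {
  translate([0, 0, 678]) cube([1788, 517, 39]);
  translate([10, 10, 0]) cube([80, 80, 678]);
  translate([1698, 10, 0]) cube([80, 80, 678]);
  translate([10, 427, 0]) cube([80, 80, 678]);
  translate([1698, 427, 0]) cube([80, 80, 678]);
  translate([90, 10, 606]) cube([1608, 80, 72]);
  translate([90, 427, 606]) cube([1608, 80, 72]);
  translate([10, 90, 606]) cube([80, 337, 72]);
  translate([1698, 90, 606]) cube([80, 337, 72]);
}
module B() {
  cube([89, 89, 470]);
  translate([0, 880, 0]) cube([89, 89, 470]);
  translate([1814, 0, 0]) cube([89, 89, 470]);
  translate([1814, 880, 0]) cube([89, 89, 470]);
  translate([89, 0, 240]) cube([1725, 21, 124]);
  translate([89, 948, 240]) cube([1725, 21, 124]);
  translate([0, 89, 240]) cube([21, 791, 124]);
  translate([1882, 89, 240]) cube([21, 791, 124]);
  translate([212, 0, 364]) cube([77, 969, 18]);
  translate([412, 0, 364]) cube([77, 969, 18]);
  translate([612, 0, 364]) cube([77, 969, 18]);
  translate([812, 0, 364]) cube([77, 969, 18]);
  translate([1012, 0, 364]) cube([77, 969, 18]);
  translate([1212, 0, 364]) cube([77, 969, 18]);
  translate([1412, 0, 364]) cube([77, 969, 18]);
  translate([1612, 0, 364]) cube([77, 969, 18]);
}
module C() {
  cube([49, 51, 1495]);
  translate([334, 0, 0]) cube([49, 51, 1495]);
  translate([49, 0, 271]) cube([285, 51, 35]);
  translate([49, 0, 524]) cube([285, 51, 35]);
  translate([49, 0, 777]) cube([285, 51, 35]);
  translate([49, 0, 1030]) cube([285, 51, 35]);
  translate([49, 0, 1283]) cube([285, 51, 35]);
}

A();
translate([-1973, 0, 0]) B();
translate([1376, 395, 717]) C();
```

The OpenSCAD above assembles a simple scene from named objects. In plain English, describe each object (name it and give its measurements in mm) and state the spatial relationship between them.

A is a table with a 1788×517 mm rectangular top, 39 mm thick, top surface at z = 717 mm, supported by four 80×80 mm square legs, each inset 10 mm from the nearest pair of top edges, running from the floor. Four apron rails, 80 mm thick and 72 mm tall, run between adjacent legs with their top edges flush with the underside of the top and their outer faces flush with the legs' outer faces.

B is a bed frame 1903 mm long (x) by 969 mm wide (y). Four 89×89 mm corner posts, 470 mm tall, at the corners of the footprint. Four rails of 21 mm thickness and 124 mm height run between adjacent posts with their undersides at z = 240 mm, their outer faces flush with the outside of the frame (the two x-running rails run between the posts' inner faces; the two y-running rails run between the posts' inner faces). 8 slats, each 77 mm wide (x) and 18 mm thick, lie across the top of the two x-running rails, running the full 969 mm width of the frame in y; the slats are evenly spaced along x between the inner faces of the end posts with equal gaps (rounded down to the nearest mm) at the −x end and between each pair — any rounding remainder accumulates at the +x end.

C is a wooden ladder with two side rails of 49×51 mm section and 1495 mm height, set 383 mm apart overall. Between them run 5 rectangular rungs (51 mm deep, 35 mm thick), front faces flush with the rails' −y face. The bottom of the first rung is 271 mm above the floor and each subsequent rung is 253 mm higher than the one below.

The bed frame is on the floor beside the table on its −x side. The ladder is on top of the table.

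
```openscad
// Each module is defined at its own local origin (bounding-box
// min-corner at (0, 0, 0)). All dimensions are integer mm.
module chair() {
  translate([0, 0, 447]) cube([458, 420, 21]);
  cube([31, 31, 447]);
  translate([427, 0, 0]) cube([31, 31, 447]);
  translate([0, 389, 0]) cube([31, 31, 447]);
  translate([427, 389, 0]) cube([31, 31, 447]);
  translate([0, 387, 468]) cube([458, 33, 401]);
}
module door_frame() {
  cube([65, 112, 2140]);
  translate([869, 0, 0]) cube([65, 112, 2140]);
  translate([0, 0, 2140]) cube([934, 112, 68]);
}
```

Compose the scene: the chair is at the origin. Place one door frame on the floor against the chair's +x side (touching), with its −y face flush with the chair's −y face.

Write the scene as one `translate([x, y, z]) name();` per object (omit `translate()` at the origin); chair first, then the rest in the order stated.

chair();
translate([458, 0, 0]) door_frame();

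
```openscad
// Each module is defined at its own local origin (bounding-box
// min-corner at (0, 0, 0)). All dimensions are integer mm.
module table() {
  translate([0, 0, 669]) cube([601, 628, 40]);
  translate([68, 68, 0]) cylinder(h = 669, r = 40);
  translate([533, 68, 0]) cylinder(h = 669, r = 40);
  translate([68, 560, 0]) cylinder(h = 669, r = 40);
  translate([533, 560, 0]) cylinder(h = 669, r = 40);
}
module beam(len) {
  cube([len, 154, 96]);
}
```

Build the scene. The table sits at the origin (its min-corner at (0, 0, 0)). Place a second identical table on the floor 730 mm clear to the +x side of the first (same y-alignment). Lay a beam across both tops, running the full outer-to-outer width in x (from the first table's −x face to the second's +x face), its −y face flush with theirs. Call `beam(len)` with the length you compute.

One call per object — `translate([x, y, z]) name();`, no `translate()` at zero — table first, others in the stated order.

table();
translate([1331, 0, 0]) table();
translate([0, 0, 709]) beam(1932);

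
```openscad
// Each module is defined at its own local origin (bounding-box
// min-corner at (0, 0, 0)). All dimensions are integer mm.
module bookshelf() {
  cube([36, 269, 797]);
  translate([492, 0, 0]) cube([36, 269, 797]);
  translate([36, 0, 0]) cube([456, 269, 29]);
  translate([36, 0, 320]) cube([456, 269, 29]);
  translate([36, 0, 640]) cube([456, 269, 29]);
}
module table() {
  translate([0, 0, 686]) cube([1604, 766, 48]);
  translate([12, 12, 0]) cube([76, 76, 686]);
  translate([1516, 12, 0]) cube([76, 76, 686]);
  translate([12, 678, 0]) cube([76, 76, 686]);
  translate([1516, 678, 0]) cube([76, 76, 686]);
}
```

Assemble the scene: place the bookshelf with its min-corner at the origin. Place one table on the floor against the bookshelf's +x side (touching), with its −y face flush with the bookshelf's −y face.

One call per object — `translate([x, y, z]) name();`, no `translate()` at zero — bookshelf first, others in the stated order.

bookshelf();
translate([528, 0, 0]) table();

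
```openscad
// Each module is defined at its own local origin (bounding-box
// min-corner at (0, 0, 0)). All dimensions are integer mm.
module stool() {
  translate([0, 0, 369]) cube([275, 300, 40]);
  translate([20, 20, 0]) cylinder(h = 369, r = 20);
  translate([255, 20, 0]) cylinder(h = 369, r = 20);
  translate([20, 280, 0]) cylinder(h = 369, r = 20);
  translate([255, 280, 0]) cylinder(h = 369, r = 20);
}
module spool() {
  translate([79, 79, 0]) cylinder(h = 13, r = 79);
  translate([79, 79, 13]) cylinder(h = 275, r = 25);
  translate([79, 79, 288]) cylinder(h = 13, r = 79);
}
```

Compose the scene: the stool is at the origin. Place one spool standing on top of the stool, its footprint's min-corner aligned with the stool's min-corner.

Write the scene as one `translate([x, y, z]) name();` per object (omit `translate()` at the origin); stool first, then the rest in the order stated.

stool();
translate([0, 0, 409]) spool();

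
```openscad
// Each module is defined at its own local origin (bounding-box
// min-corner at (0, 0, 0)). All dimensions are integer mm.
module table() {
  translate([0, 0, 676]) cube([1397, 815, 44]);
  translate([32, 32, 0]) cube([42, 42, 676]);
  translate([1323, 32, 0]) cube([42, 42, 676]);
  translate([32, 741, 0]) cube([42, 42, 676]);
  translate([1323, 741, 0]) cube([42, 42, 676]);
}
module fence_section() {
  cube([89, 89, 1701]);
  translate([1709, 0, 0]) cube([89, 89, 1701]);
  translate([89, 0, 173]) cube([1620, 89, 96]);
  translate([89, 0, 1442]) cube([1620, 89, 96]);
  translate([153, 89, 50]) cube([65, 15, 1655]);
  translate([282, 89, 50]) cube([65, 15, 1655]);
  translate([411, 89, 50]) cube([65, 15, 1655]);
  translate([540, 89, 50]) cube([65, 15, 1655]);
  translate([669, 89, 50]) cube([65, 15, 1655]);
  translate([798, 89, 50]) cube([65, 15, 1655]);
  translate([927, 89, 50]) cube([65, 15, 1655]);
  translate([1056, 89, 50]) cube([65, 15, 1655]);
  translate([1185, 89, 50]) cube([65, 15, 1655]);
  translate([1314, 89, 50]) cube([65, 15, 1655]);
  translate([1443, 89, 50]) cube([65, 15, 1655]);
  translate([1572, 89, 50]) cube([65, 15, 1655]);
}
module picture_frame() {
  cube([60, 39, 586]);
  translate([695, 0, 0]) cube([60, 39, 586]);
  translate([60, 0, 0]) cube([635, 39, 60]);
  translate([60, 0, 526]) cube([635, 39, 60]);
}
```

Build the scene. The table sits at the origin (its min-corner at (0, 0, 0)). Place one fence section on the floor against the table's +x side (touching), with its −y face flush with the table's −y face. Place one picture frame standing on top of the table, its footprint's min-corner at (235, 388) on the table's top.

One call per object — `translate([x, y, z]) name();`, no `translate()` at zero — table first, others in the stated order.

table();
translate([1397, 0, 0]) fence_section();
translate([235, 388, 720]) picture_frame();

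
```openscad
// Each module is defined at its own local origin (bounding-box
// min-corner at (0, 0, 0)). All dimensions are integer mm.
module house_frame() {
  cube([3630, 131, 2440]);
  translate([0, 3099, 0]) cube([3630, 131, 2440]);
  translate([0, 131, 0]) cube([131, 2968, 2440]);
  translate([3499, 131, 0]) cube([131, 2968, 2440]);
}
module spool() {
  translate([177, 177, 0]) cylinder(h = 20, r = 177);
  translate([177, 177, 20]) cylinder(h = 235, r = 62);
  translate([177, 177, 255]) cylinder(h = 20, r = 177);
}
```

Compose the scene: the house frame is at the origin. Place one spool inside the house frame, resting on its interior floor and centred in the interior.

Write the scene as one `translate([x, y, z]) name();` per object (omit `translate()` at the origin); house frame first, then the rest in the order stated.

house_frame();
translate([1638, 1438, 0]) spool();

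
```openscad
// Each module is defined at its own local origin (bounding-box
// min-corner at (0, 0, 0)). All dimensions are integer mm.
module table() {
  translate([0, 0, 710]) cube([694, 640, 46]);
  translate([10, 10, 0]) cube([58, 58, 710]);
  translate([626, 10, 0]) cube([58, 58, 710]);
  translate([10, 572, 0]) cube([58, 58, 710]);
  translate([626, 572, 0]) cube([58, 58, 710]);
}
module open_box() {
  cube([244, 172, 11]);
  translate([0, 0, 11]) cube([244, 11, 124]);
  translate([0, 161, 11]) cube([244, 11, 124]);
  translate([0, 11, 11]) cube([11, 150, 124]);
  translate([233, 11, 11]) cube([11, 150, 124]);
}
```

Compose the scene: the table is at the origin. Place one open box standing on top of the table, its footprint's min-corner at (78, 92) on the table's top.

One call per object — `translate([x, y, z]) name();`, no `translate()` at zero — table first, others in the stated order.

table();
translate([78, 92, 756]) open_box();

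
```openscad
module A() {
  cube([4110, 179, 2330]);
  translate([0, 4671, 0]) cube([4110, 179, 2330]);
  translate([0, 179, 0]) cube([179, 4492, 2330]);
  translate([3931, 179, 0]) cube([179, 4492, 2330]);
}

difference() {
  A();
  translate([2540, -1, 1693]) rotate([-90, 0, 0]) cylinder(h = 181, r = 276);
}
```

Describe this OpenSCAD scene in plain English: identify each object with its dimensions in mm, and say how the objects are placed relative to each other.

A is a box-shaped house frame (walls only): outside footprint 4110×4850 mm, wall height 2330 mm, wall thickness 179 mm. The two y-facing walls run the full x-width; the two x-facing walls fit between the inner faces of the y-facing walls.

The house frame has a circular hole of radius 276 mm through its front wall, centred at (x = 2540, z = 1693).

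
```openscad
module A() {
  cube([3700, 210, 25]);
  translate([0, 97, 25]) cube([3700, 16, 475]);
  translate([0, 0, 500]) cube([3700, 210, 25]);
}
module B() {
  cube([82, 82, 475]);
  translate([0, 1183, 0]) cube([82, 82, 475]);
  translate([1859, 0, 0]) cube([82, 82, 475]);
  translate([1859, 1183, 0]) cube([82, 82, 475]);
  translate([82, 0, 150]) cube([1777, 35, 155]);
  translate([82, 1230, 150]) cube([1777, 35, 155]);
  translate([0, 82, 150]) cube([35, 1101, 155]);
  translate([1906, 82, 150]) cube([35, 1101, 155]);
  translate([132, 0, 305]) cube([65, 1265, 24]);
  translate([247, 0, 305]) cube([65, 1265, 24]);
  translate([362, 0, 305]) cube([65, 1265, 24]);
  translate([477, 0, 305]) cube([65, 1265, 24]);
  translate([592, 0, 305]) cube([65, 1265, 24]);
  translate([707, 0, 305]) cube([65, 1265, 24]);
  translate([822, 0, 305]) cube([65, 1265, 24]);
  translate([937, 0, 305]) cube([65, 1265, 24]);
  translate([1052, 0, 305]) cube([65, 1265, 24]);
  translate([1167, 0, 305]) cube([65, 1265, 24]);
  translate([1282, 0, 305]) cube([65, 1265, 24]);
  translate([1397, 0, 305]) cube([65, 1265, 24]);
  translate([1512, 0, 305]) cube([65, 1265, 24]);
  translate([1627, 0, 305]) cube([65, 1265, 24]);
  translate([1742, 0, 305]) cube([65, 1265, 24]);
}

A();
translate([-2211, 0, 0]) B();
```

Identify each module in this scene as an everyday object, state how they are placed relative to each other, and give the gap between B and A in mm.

The bed frame's nearest face is 270 mm from the I-beam's −x face.

A is an I-beam. B is a bed frame. The bed frame is on the floor beside the I-beam on its −x side. The gap between the bed frame and the I-beam is 270 mm.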